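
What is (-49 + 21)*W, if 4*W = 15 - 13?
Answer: -14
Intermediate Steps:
W = 1/2 (W = (15 - 13)/4 = (1/4)*2 = 1/2 ≈ 0.50000)
(-49 + 21)*W = (-49 + 21)*(1/2) = -28*1/2 = -14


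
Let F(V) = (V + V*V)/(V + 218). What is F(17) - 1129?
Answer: -265009/235 ≈ -1127.7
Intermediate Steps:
F(V) = (V + V**2)/(218 + V)
F(17) - 1129 = 17*(1 + 17)/(218 + 17) - 1129 = 17*18/235 - 1129 = 17*(1/235)*18 - 1129 = 306/235 - 1129 = -265009/235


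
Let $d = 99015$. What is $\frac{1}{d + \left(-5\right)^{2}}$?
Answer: $\frac{1}{99040} \approx 1.0097 \cdot 10^{-5}$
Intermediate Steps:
$\frac{1}{d + \left(-5\right)^{2}} = \frac{1}{99015 + \left(-5\right)^{2}} = \frac{1}{99015 + 25} = \frac{1}{99040}$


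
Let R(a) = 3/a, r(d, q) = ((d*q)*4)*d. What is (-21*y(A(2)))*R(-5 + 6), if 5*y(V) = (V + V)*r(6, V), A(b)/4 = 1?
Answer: -290304/5 ≈ -58061.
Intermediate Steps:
A(b) = 4 (A(b) = 4*1 = 4)
r(d, q) = 4*q*d² (r(d, q) = (4*d*q)*d = 4*q*d²)
y(V) = 288*V²/5 (y(V) = ((V + V)*(4*V*6²))/5 = ((2*V)*(4*V*36))/5 = ((2*V)*(144*V))/5 = (288*V²)/5 = 288*V²/5)
(-21*y(A(2)))*R(-5 + 6) = (-6048*4²/5)*(3/(-5 + 6)) = (-6048*16/5)*(3/1) = (-21*4608/5)*(3*1) = -96768/5*3 = -290304/5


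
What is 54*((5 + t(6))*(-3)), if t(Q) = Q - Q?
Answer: -810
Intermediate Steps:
t(Q) = 0
54*((5 + t(6))*(-3)) = 54*((5 + 0)*(-3)) = 54*(5*(-3)) = 54*(-15) = -810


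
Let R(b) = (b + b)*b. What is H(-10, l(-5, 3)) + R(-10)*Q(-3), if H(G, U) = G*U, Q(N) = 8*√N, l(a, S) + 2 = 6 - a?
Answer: -90 + 1600*I*√3 ≈ -90.0 + 2771.3*I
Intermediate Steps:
l(a, S) = 4 - a (l(a, S) = -2 + (6 - a) = 4 - a)
R(b) = 2*b² (R(b) = (2*b)*b = 2*b²)
H(-10, l(-5, 3)) + R(-10)*Q(-3) = -10*(4 - 1*(-5)) + (2*(-10)²)*(8*√(-3)) = -10*(4 + 5) + (2*100)*(8*(I*√3)) = -10*9 + 200*(8*I*√3) = -90 + 1600*I*√3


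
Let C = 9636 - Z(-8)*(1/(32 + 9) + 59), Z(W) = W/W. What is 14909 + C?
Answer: 1003925/41 ≈ 24486.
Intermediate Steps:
Z(W) = 1
C = 392656/41 (C = 9636 - (1/(32 + 9) + 59) = 9636 - (1/41 + 59) = 9636 - 2420/41 = 392656/41 ≈ 9577.0)
14909 + C = 14909 + 392656/41 = 1003925/41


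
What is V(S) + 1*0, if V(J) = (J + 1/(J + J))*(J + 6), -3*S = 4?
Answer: -287/36 ≈ -7.9722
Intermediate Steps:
S = -4/3 (S = -1/3*4 = -4/3 ≈ -1.3333)
V(J) = (6 + J)*(J + 1/(2*J)) (V(J) = (J + 1/(2*J))*(6 + J) = (6 + J)*(J + 1/(2*J)))
V(S) + 1*0 = (1/2 + (-4/3)**2 + 3/(-4/3) + 6*(-4/3)) + 1*0 = (1/2 + 16/9 + 3*(-3/4) - 8) + 0 = (1/2 + 16/9 - 9/4 - 8) + 0 = -287/36 + 0 = -287/36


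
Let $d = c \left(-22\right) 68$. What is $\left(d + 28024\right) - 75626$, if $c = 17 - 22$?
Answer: $-40122$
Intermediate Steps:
$c = -5$ ($c = 17 - 22 = -5$)
$d = 7480$ ($d = \left(-5\right) \left(-22\right) 68 = 110 \cdot 68 = 7480$)
$\left(d + 28024\right) - 75626 = \left(7480 + 28024\right) - 75626 = 35504 - 75626 = -40122$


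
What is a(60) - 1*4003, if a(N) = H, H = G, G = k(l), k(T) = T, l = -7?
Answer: -4010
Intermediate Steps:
G = -7
H = -7
a(N) = -7
a(60) - 1*4003 = -7 - 1*4003 = -7 - 4003 = -4010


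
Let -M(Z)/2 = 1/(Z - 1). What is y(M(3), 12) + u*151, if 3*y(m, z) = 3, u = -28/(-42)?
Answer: 305/3 ≈ 101.67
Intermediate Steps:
u = ⅔ (u = -28*(-1/42) = ⅔ ≈ 0.66667)
M(Z) = -2/(-1 + Z) (M(Z) = -2/(Z - 1) = -2/(-1 + Z))
y(m, z) = 1 (y(m, z) = (⅓)*3 = 1)
y(M(3), 12) + u*151 = 1 + (⅔)*151 = 1 + 302/3 = 305/3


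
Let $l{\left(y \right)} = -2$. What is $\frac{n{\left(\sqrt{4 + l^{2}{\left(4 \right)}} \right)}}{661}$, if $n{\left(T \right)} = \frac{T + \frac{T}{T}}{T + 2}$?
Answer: $\frac{3}{1322} - \frac{\sqrt{2}}{1322} \approx 0.0011995$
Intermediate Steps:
$n{\left(T \right)} = \frac{1 + T}{2 + T}$ ($n{\left(T \right)} = \frac{T + 1}{2 + T} = \frac{1 + T}{2 + T}$)
$\frac{n{\left(\sqrt{4 + l^{2}{\left(4 \right)}} \right)}}{661} = \frac{\frac{1}{2 + \sqrt{4 + \left(-2\right)^{2}}} \left(1 + \sqrt{4 + \left(-2\right)^{2}}\right)}{661} = \frac{1 + \sqrt{4 + 4}}{2 + \sqrt{4 + 4}} \cdot \frac{1}{661} = \frac{1 + \sqrt{8}}{2 + \sqrt{8}} \cdot \frac{1}{661} = \frac{1 + 2 \sqrt{2}}{2 + 2 \sqrt{2}} \cdot \frac{1}{661} = \frac{1 + 2 \sqrt{2}}{661 \left(2 + 2 \sqrt{2}\right)}$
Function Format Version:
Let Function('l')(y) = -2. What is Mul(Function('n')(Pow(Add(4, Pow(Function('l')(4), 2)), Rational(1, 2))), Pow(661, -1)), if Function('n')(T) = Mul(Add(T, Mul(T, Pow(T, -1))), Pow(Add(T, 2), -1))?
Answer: Add(Rational(3, 1322), Mul(Rational(-1, 1322), Pow(2, Rational(1, 2)))) ≈ 0.0011995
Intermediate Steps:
Function('n')(T) = Mul(Pow(Add(2, T), -1), Add(1, T)) (Function('n')(T) = Mul(Add(T, 1), Pow(Add(2, T), -1)) = Mul(Add(1, T), Pow(Add(2, T), -1)) = Mul(Pow(Add(2, T), -1), Add(1, T)))
Mul(Function('n')(Pow(Add(4, Pow(Function('l')(4), 2)), Rational(1, 2))), Pow(661, -1)) = Mul(Mul(Pow(Add(2, Pow(Add(4, Pow(-2, 2)), Rational(1, 2))), -1), Add(1, Pow(Add(4, Pow(-2, 2)), Rational(1, 2)))), Pow(661, -1)) = Mul(Mul(Pow(Add(2, Pow(Add(4, 4), Rational(1, 2))), -1), Add(1, Pow(Add(4, 4), Rational(1, 2)))), Rational(1, 661)) = Mul(Mul(Pow(Add(2, Pow(8, Rational(1, 2))), -1), Add(1, Pow(8, Rational(1, 2)))), Rational(1, 661)) = Mul(Mul(Pow(Add(2, Mul(2, Pow(2, Rational(1, 2)))), -1), Add(1, Mul(2, Pow(2, Rational(1, 2))))), Rational(1, 661)) = Mul(Rational(1, 661), Pow(Add(2, Mul(2, Pow(2, Rational(1, 2)))), -1), Add(1, Mul(2, Pow(2, Rational(1, 2)))))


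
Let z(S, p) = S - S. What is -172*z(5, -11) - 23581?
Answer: -23581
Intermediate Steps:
z(S, p) = 0
-172*z(5, -11) - 23581 = -172*0 - 23581 = 0 - 23581 = -23581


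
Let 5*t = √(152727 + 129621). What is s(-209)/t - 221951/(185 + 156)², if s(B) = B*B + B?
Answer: -221951/116281 + 9880*√7843/2139 ≈ 407.15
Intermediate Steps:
t = 6*√7843/5 (t = √(152727 + 129621)/5 = √282348/5 = (6*√7843)/5 = 6*√7843/5 ≈ 106.27)
s(B) = B + B² (s(B) = B² + B = B + B²)
s(-209)/t - 221951/(185 + 156)² = (-209*(1 - 209))/((6*√7843/5)) - 221951/(185 + 156)² = (-209*(-208))*(5*√7843/47058) - 221951/(341²) = 43472*(5*√7843/47058) - 221951/116281 = 9880*√7843/2139 - 221951*1/116281 = 9880*√7843/2139 - 221951/116281 = -221951/116281 + 9880*√7843/2139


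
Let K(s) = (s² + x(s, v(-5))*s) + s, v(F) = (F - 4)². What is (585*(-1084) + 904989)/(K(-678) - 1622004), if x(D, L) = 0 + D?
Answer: -90283/234438 ≈ -0.38510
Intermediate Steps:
v(F) = (-4 + F)²
x(D, L) = D
K(s) = s + 2*s² (K(s) = (s² + s*s) + s = (s² + s²) + s = 2*s² + s = s + 2*s²)
(585*(-1084) + 904989)/(K(-678) - 1622004) = (585*(-1084) + 904989)/(-678*(1 + 2*(-678)) - 1622004) = (-634140 + 904989)/(-678*(1 - 1356) - 1622004) = 270849/(-678*(-1355) - 1622004) = 270849/(918690 - 1622004) = 270849/(-703314) = 270849*(-1/703314) = -90283/234438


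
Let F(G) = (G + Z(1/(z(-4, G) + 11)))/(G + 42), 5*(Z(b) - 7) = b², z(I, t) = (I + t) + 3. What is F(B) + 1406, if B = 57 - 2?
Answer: 2882379501/2049125 ≈ 1406.6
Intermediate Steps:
z(I, t) = 3 + I + t
B = 55
Z(b) = 7 + b²/5
F(G) = (7 + G + 1/(5*(10 + G)²))/(42 + G) (F(G) = (G + (7 + (1/((3 - 4 + G) + 11))²/5))/(G + 42) = (G + (7 + (1/((-1 + G) + 11))²/5))/(42 + G) = (G + (7 + (1/(10 + G))²/5))/(42 + G) = (G + (7 + 1/(5*(10 + G)²)))/(42 + G) = (7 + G + 1/(5*(10 + G)²))/(42 + G))
F(B) + 1406 = (⅕ + 7*(10 + 55)² + 55*(10 + 55)²)/((10 + 55)²*(42 + 55)) + 1406 = (⅕ + 7*65² + 55*65²)/(65²*97) + 1406 = (1/4225)*(1/97)*(⅕ + 7*4225 + 55*4225) + 1406 = (1/4225)*(1/97)*(⅕ + 29575 + 232375) + 1406 = (1/4225)*(1/97)*(1309751/5) + 1406 = 1309751/2049125 + 1406 = 2882379501/2049125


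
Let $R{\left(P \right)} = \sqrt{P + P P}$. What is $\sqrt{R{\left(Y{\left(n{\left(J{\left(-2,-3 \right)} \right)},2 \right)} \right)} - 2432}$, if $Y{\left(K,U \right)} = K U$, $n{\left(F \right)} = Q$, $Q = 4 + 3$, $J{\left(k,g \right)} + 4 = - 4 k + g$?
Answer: $\sqrt{-2432 + \sqrt{210}} \approx 49.168 i$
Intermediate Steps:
$J{\left(k,g \right)} = -4 + g - 4 k$ ($J{\left(k,g \right)} = -4 + \left(- 4 k + g\right) = -4 + \left(g - 4 k\right) = -4 + g - 4 k$)
$Q = 7$
$n{\left(F \right)} = 7$
$R{\left(P \right)} = \sqrt{P + P^{2}}$
$\sqrt{R{\left(Y{\left(n{\left(J{\left(-2,-3 \right)} \right)},2 \right)} \right)} - 2432} = \sqrt{\sqrt{7 \cdot 2 \left(1 + 7 \cdot 2\right)} - 2432} = \sqrt{\sqrt{14 \left(1 + 14\right)} - 2432} = \sqrt{\sqrt{14 \cdot 15} - 2432} = \sqrt{\sqrt{210} - 2432} = \sqrt{-2432 + \sqrt{210}}$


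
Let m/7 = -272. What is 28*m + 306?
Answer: -53006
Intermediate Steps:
m = -1904 (m = 7*(-272) = -1904)
28*m + 306 = 28*(-1904) + 306 = -53312 + 306 = -53006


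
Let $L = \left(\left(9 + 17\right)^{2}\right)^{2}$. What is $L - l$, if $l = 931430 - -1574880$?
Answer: $-2049334$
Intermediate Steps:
$l = 2506310$ ($l = 931430 + 1574880 = 2506310$)
$L = 456976$ ($L = \left(26^{2}\right)^{2} = 676^{2} = 456976$)
$L - l = 456976 - 2506310 = -2049334$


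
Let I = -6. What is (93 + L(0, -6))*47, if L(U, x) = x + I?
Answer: 3807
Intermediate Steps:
L(U, x) = -6 + x (L(U, x) = x - 6 = -6 + x)
(93 + L(0, -6))*47 = (93 + (-6 - 6))*47 = (93 - 12)*47 = 81*47 = 3807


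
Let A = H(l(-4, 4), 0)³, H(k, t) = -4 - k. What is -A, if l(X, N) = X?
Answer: 0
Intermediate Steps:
A = 0 (A = (-4 - 1*(-4))³ = (-4 + 4)³ = 0³ = 0)
-A = -1*0 = 0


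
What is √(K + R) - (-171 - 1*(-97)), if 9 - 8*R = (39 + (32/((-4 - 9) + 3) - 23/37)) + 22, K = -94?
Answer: 74 + I*√54772210/740 ≈ 74.0 + 10.001*I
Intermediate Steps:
R = -8913/1480 (R = 9/8 - ((39 + (32/((-4 - 9) + 3) - 23/37)) + 22)/8 = 9/8 - ((39 + (32/(-13 + 3) - 23*1/37)) + 22)/8 = 9/8 - ((39 + (32/(-10) - 23/37)) + 22)/8 = 9/8 - ((39 + (32*(-⅒) - 23/37)) + 22)/8 = 9/8 - ((39 + (-16/5 - 23/37)) + 22)/8 = 9/8 - ((39 - 707/185) + 22)/8 = 9/8 - (6508/185 + 22)/8 = 9/8 - ⅛*10578/185 = 9/8 - 5289/740 = -8913/1480 ≈ -6.0223)
√(K + R) - (-171 - 1*(-97)) = √(-94 - 8913/1480) - (-171 - 1*(-97)) = √(-148033/1480) - (-171 + 97) = I*√54772210/740 - 1*(-74) = I*√54772210/740 + 74 = 74 + I*√54772210/740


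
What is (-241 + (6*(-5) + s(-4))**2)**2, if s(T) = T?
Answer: 837225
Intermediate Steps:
(-241 + (6*(-5) + s(-4))**2)**2 = (-241 + (6*(-5) - 4)**2)**2 = (-241 + (-30 - 4)**2)**2 = (-241 + (-34)**2)**2 = (-241 + 1156)**2 = 915**2 = 837225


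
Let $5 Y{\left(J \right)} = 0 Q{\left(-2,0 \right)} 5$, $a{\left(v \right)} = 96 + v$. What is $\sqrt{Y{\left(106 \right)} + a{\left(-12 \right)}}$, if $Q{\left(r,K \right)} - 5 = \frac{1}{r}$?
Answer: $2 \sqrt{21} \approx 9.1651$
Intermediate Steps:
$Q{\left(r,K \right)} = 5 + \frac{1}{r}$
$Y{\left(J \right)} = 0$ ($Y{\left(J \right)} = \frac{0 \left(5 + \frac{1}{-2}\right) 5}{5} = \frac{0 \left(5 - \frac{1}{2}\right) 5}{5} = \frac{0 \cdot \frac{9}{2} \cdot 5}{5} = \frac{0 \cdot 5}{5} = \frac{1}{5} \cdot 0 = 0$)
$\sqrt{Y{\left(106 \right)} + a{\left(-12 \right)}} = \sqrt{0 + \left(96 - 12\right)} = \sqrt{0 + 84} = \sqrt{84} = 2 \sqrt{21}$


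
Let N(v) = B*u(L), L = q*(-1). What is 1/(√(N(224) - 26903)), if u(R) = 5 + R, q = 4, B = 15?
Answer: -I*√6722/13444 ≈ -0.0060985*I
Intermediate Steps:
L = -4 (L = 4*(-1) = -4)
N(v) = 15 (N(v) = 15*(5 - 4) = 15*1 = 15)
1/(√(N(224) - 26903)) = 1/(√(15 - 26903)) = 1/(√(-26888)) = 1/(2*I*√6722) = -I*√6722/13444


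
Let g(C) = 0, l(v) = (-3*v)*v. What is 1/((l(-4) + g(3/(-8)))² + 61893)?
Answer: 1/64197 ≈ 1.5577e-5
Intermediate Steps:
l(v) = -3*v²
1/((l(-4) + g(3/(-8)))² + 61893) = 1/((-3*(-4)² + 0)² + 61893) = 1/((-3*16 + 0)² + 61893) = 1/((-48 + 0)² + 61893) = 1/((-48)² + 61893) = 1/(2304 + 61893) = 1/64197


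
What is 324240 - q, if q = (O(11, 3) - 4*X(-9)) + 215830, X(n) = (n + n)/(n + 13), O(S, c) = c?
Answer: 108389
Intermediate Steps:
X(n) = 2*n/(13 + n) (X(n) = (2*n)/(13 + n) = 2*n/(13 + n))
q = 215851 (q = (3 - 8*(-9)/(13 - 9)) + 215830 = (3 - 8*(-9)/4) + 215830 = (3 - 4*(-9/2)) + 215830 = (3 + 18) + 215830 = 21 + 215830 = 215851)
324240 - q = 324240 - 1*215851 = 324240 - 215851 = 108389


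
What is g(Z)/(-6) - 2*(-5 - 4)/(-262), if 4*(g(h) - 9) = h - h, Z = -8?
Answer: -411/262 ≈ -1.5687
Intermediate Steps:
g(h) = 9 (g(h) = 9 + (h - h)/4 = 9 + (¼)*0 = 9 + 0 = 9)
g(Z)/(-6) - 2*(-5 - 4)/(-262) = 9/(-6) - 2*(-5 - 4)/(-262) = 9*(-⅙) - 2*(-9)*(-1/262) = -3/2 + 18*(-1/262) = -3/2 - 9/131 = -411/262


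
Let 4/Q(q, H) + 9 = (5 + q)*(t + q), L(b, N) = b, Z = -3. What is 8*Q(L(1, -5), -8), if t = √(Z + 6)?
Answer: 32/33 + 64*√3/33 ≈ 4.3288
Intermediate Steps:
t = √3 (t = √(-3 + 6) = √3 ≈ 1.7320)
Q(q, H) = 4/(-9 + (5 + q)*(q + √3)) (Q(q, H) = 4/(-9 + (5 + q)*(√3 + q)) = 4/(-9 + (5 + q)*(q + √3)))
8*Q(L(1, -5), -8) = 8*(4/(-9 + 1² + 5*1 + 5*√3 + 1*√3)) = 8*(4/(-9 + 1 + 5 + 5*√3 + √3)) = 8*(4/(-3 + 6*√3)) = 32/(-3 + 6*√3)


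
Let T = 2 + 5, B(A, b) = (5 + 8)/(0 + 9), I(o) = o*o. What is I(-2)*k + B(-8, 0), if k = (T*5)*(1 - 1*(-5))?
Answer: 7573/9 ≈ 841.44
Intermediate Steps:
I(o) = o²
B(A, b) = 13/9
T = 7
k = 210 (k = (7*5)*(1 - 1*(-5)) = 35*(1 + 5) = 35*6 = 210)
I(-2)*k + B(-8, 0) = (-2)²*210 + 13/9 = 4*210 + 13/9 = 840 + 13/9 = 7573/9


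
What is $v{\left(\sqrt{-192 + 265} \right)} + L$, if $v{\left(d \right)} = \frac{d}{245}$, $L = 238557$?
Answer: $238557 + \frac{\sqrt{73}}{245} \approx 2.3856 \cdot 10^{5}$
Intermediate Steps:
$v{\left(d \right)} = \frac{d}{245}$ ($v{\left(d \right)} = d \frac{1}{245} = \frac{d}{245}$)
$v{\left(\sqrt{-192 + 265} \right)} + L = \frac{\sqrt{-192 + 265}}{245} + 238557 = \frac{\sqrt{73}}{245} + 238557 = 238557 + \frac{\sqrt{73}}{245}$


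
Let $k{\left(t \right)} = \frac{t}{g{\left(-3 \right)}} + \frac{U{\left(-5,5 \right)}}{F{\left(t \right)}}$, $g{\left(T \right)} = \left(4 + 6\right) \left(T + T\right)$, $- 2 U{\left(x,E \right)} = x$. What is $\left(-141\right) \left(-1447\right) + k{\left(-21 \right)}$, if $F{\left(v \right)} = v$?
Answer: $\frac{85691437}{420} \approx 2.0403 \cdot 10^{5}$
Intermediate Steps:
$U{\left(x,E \right)} = - \frac{x}{2}$
$g{\left(T \right)} = 20 T$ ($g{\left(T \right)} = 10 \cdot 2 T = 20 T$)
$k{\left(t \right)} = - \frac{t}{60} + \frac{5}{2 t}$ ($k{\left(t \right)} = \frac{t}{20 \left(-3\right)} + \frac{\left(- \frac{1}{2}\right) \left(-5\right)}{t} = \frac{t}{-60} + \frac{5}{2 t} = t \left(- \frac{1}{60}\right) + \frac{5}{2 t} = - \frac{t}{60} + \frac{5}{2 t}$)
$\left(-141\right) \left(-1447\right) + k{\left(-21 \right)} = \left(-141\right) \left(-1447\right) + \frac{150 - \left(-21\right)^{2}}{60 \left(-21\right)} = 204027 + \frac{1}{60} \left(- \frac{1}{21}\right) \left(150 - 441\right) = 204027 + \frac{1}{60} \left(- \frac{1}{21}\right) \left(-291\right) = 204027 + \frac{97}{420} = \frac{85691437}{420}$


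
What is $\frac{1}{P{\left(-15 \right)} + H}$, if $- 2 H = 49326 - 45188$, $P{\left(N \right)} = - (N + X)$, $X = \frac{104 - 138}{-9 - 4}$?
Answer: $- \frac{13}{26736} \approx -0.00048624$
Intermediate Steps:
$X = \frac{34}{13}$ ($X = - \frac{34}{-13} = \left(-34\right) \left(- \frac{1}{13}\right) = \frac{34}{13} \approx 2.6154$)
$P{\left(N \right)} = - \frac{34}{13} - N$ ($P{\left(N \right)} = - (N + \frac{34}{13}) = - (\frac{34}{13} + N) = - \frac{34}{13} - N$)
$H = -2069$ ($H = - \frac{49326 - 45188}{2} = \left(- \frac{1}{2}\right) 4138 = -2069$)
$\frac{1}{P{\left(-15 \right)} + H} = \frac{1}{\left(- \frac{34}{13} - -15\right) - 2069} = \frac{1}{\left(- \frac{34}{13} + 15\right) - 2069} = \frac{1}{\frac{161}{13} - 2069} = \frac{1}{- \frac{26736}{13}} = - \frac{13}{26736}$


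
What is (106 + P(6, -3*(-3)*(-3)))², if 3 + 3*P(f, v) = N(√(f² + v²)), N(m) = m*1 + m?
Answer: 11365 + 420*√85 ≈ 15237.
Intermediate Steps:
N(m) = 2*m (N(m) = m + m = 2*m)
P(f, v) = -1 + 2*√(f² + v²)/3 (P(f, v) = -1 + (2*√(f² + v²))/3 = -1 + 2*√(f² + v²)/3)
(106 + P(6, -3*(-3)*(-3)))² = (106 + (-1 + 2*√(6² + (-3*(-3)*(-3))²)/3))² = (106 + (-1 + 2*√(36 + (9*(-3))²)/3))² = (106 + (-1 + 2*√(36 + (-27)²)/3))² = (106 + (-1 + 2*√(36 + 729)/3))² = (106 + (-1 + 2*√765/3))² = (106 + (-1 + 2*(3*√85)/3))² = (106 + (-1 + 2*√85))² = (105 + 2*√85)²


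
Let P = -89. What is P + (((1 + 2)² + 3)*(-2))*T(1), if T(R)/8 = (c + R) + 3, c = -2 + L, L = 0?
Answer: -473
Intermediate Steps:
c = -2 (c = -2 + 0 = -2)
T(R) = 8 + 8*R (T(R) = 8*((-2 + R) + 3) = 8*(1 + R) = 8 + 8*R)
P + (((1 + 2)² + 3)*(-2))*T(1) = -89 + (((1 + 2)² + 3)*(-2))*(8 + 8*1) = -89 + ((3² + 3)*(-2))*(8 + 8) = -89 + ((9 + 3)*(-2))*16 = -89 + (12*(-2))*16 = -89 - 24*16 = -89 - 384 = -473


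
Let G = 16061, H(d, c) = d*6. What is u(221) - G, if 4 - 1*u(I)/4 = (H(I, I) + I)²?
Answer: -9588881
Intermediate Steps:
H(d, c) = 6*d
u(I) = 16 - 196*I² (u(I) = 16 - 4*(6*I + I)² = 16 - 4*49*I² = 16 - 196*I²)
u(221) - G = (16 - 196*221²) - 1*16061 = (16 - 196*48841) - 16061 = (16 - 9572836) - 16061 = -9572820 - 16061 = -9588881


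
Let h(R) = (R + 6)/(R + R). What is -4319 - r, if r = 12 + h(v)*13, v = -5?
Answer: -43297/10 ≈ -4329.7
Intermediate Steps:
h(R) = (6 + R)/(2*R) (h(R) = (6 + R)/((2*R)) = (6 + R)*(1/(2*R)) = (6 + R)/(2*R))
r = 107/10 (r = 12 + ((½)*(6 - 5)/(-5))*13 = 12 + ((½)*(-⅕)*1)*13 = 12 - ⅒*13 = 12 - 13/10 = 107/10 ≈ 10.700)
-4319 - r = -4319 - 1*107/10 = -4319 - 107/10 = -43297/10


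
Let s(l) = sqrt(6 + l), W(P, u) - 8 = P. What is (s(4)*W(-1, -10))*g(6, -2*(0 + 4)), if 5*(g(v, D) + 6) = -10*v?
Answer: -126*sqrt(10) ≈ -398.45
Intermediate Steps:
W(P, u) = 8 + P
g(v, D) = -6 - 2*v (g(v, D) = -6 + (-10*v)/5 = -6 - 2*v)
(s(4)*W(-1, -10))*g(6, -2*(0 + 4)) = (sqrt(6 + 4)*(8 - 1))*(-6 - 2*6) = (sqrt(10)*7)*(-6 - 12) = (7*sqrt(10))*(-18) = -126*sqrt(10)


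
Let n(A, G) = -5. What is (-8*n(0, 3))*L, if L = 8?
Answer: 320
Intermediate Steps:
(-8*n(0, 3))*L = -8*(-5)*8 = 40*8 = 320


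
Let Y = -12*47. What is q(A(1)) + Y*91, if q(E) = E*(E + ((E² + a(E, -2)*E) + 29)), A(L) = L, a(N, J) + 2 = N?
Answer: -51294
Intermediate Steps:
Y = -564
a(N, J) = -2 + N
q(E) = E*(29 + E + E² + E*(-2 + E)) (q(E) = E*(E + ((E² + (-2 + E)*E) + 29)) = E*(E + ((E² + E*(-2 + E)) + 29)) = E*(E + (29 + E² + E*(-2 + E))) = E*(29 + E + E² + E*(-2 + E)))
q(A(1)) + Y*91 = 1*(29 - 1*1 + 2*1²) - 564*91 = 1*(29 - 1 + 2*1) - 51324 = 1*(29 - 1 + 2) - 51324 = 1*30 - 51324 = 30 - 51324 = -51294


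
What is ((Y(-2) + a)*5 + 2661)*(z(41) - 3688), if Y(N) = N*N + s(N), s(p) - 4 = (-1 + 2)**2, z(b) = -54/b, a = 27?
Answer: -429735342/41 ≈ -1.0481e+7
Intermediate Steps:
s(p) = 5 (s(p) = 4 + (-1 + 2)**2 = 4 + 1**2 = 4 + 1 = 5)
Y(N) = 5 + N**2 (Y(N) = N*N + 5 = N**2 + 5 = 5 + N**2)
((Y(-2) + a)*5 + 2661)*(z(41) - 3688) = (((5 + (-2)**2) + 27)*5 + 2661)*(-54/41 - 3688) = (((5 + 4) + 27)*5 + 2661)*(-54*1/41 - 3688) = ((9 + 27)*5 + 2661)*(-54/41 - 3688) = (36*5 + 2661)*(-151262/41) = (180 + 2661)*(-151262/41) = 2841*(-151262/41) = -429735342/41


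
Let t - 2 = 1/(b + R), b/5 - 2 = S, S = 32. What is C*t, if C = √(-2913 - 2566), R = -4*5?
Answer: 301*I*√5479/150 ≈ 148.53*I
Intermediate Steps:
b = 170 (b = 10 + 5*32 = 10 + 160 = 170)
R = -20
C = I*√5479 (C = √(-5479) = I*√5479 ≈ 74.02*I)
t = 301/150 (t = 2 + 1/(170 - 20) = 2 + 1/150 = 301/150 ≈ 2.0067)
C*t = (I*√5479)*(301/150) = 301*I*√5479/150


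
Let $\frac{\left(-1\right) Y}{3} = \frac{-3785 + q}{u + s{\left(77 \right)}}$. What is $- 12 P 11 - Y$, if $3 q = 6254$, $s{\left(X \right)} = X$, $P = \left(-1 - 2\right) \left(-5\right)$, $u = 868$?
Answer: $- \frac{1876201}{945} \approx -1985.4$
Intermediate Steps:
$P = 15$ ($P = \left(-3\right) \left(-5\right) = 15$)
$q = \frac{6254}{3}$ ($q = \frac{1}{3} \cdot 6254 = \frac{6254}{3} \approx 2084.7$)
$Y = \frac{5101}{945}$ ($Y = - 3 \frac{-3785 + \frac{6254}{3}}{868 + 77} = - 3 \left(- \frac{5101}{3 \cdot 945}\right) = - 3 \left(\left(- \frac{5101}{3}\right) \frac{1}{945}\right) = \left(-3\right) \left(- \frac{5101}{2835}\right) = \frac{5101}{945} \approx 5.3979$)
$- 12 P 11 - Y = \left(-12\right) 15 \cdot 11 - \frac{5101}{945} = \left(-180\right) 11 - \frac{5101}{945} = -1980 - \frac{5101}{945} = - \frac{1876201}{945}$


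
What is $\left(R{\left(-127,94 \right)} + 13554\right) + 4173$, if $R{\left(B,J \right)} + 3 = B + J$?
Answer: $17691$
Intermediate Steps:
$R{\left(B,J \right)} = -3 + B + J$ ($R{\left(B,J \right)} = -3 + \left(B + J\right) = -3 + B + J$)
$\left(R{\left(-127,94 \right)} + 13554\right) + 4173 = \left(\left(-3 - 127 + 94\right) + 13554\right) + 4173 = \left(-36 + 13554\right) + 4173 = 13518 + 4173 = 17691$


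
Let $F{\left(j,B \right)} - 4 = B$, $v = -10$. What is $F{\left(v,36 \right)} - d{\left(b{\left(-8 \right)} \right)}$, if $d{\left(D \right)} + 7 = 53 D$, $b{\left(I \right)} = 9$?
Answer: $-430$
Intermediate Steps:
$d{\left(D \right)} = -7 + 53 D$
$F{\left(j,B \right)} = 4 + B$
$F{\left(v,36 \right)} - d{\left(b{\left(-8 \right)} \right)} = \left(4 + 36\right) - \left(-7 + 53 \cdot 9\right) = 40 - \left(-7 + 477\right) = 40 - 470 = -430$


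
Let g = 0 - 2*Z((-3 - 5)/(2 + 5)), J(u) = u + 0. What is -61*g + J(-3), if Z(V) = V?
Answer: -997/7 ≈ -142.43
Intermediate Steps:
J(u) = u
g = 16/7 (g = 0 - 2*(-3 - 5)/(2 + 5) = 0 - (-16)/7 = 0 - 2*(-8/7) = 0 + 16/7 = 16/7 ≈ 2.2857)
-61*g + J(-3) = -61*16/7 - 3 = -976/7 - 3 = -997/7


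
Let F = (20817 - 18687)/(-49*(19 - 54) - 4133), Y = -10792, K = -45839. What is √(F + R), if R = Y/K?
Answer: I*√220267332506273/18473117 ≈ 0.80341*I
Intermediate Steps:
F = -355/403 (F = 2130/(-49*(-35) - 4133) = 2130/(1715 - 4133) = 2130/(-2418) = 2130*(-1/2418) = -355/403 ≈ -0.88089)
R = 10792/45839 (R = -10792/(-45839) = -10792*(-1/45839) = 10792/45839 ≈ 0.23543)
√(F + R) = √(-355/403 + 10792/45839) = √(-11923669/18473117) = I*√220267332506273/18473117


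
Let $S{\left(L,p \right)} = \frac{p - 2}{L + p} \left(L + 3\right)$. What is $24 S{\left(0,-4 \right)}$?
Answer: $108$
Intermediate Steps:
$S{\left(L,p \right)} = \frac{\left(-2 + p\right) \left(3 + L\right)}{L + p}$ ($S{\left(L,p \right)} = \frac{-2 + p}{L + p} \left(3 + L\right) = \frac{\left(-2 + p\right) \left(3 + L\right)}{L + p}$)
$24 S{\left(0,-4 \right)} = 24 \frac{-6 - 0 + 3 \left(-4\right) + 0 \left(-4\right)}{0 - 4} = 24 \frac{-6 + 0 - 12 + 0}{-4} = 24 \left(\left(- \frac{1}{4}\right) \left(-18\right)\right) = 24 \cdot \frac{9}{2} = 108$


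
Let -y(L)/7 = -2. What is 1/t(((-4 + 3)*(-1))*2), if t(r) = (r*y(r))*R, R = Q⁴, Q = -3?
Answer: 1/2268 ≈ 0.00044092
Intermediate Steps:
R = 81 (R = (-3)⁴ = 81)
y(L) = 14 (y(L) = -7*(-2) = 14)
t(r) = 1134*r (t(r) = (r*14)*81 = (14*r)*81 = 1134*r)
1/t(((-4 + 3)*(-1))*2) = 1/(1134*(((-4 + 3)*(-1))*2)) = 1/(1134*(-1*(-1)*2)) = 1/(1134*(1*2)) = 1/(1134*2) = 1/2268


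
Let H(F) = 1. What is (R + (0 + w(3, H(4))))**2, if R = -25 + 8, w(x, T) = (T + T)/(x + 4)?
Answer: 13689/49 ≈ 279.37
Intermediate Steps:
w(x, T) = 2*T/(4 + x) (w(x, T) = (2*T)/(4 + x) = 2*T/(4 + x))
R = -17
(R + (0 + w(3, H(4))))**2 = (-17 + (0 + 2*1/(4 + 3)))**2 = (-17 + (0 + 2*1/7))**2 = (-17 + (0 + 2*1*(1/7)))**2 = (-17 + (0 + 2/7))**2 = (-17 + 2/7)**2 = (-117/7)**2 = 13689/49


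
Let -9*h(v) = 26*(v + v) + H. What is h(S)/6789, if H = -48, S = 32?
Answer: -1616/61101 ≈ -0.026448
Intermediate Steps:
h(v) = 16/3 - 52*v/9 (h(v) = -(26*(v + v) - 48)/9 = -(26*(2*v) - 48)/9 = -(52*v - 48)/9 = -(-48 + 52*v)/9 = 16/3 - 52*v/9)
h(S)/6789 = (16/3 - 52/9*32)/6789 = (16/3 - 1664/9)*(1/6789) = -1616/9*1/6789 = -1616/61101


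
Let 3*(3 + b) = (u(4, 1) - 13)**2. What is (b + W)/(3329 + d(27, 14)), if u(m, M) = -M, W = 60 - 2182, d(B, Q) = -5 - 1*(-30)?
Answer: -6179/10062 ≈ -0.61409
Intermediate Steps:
d(B, Q) = 25 (d(B, Q) = -5 + 30 = 25)
W = -2122
b = 187/3 (b = -3 + (-1*1 - 13)**2/3 = -3 + (-1 - 13)**2/3 = -3 + (1/3)*(-14)**2 = -3 + (1/3)*196 = -3 + 196/3 = 187/3 ≈ 62.333)
(b + W)/(3329 + d(27, 14)) = (187/3 - 2122)/(3329 + 25) = -6179/3/3354 = -6179/3*1/3354 = -6179/10062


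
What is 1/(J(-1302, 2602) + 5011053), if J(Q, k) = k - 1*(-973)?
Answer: 1/5014628 ≈ 1.9942e-7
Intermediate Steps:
J(Q, k) = 973 + k (J(Q, k) = k + 973 = 973 + k)
1/(J(-1302, 2602) + 5011053) = 1/((973 + 2602) + 5011053) = 1/(3575 + 5011053) = 1/5014628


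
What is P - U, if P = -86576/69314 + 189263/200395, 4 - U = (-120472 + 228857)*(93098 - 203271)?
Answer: -11847430377034489372/992155645 ≈ -1.1941e+10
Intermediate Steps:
U = 11941100609 (U = 4 - (-120472 + 228857)*(93098 - 203271) = 4 - 108385*(-110173) = 4 - 1*(-11941100605) = 4 + 11941100605 = 11941100609)
P = -302201567/992155645 (P = -86576*1/69314 + 189263*(1/200395) = -6184/4951 + 189263/200395 = -302201567/992155645 ≈ -0.30459)
P - U = -302201567/992155645 - 1*11941100609 = -302201567/992155645 - 11941100609 = -11847430377034489372/992155645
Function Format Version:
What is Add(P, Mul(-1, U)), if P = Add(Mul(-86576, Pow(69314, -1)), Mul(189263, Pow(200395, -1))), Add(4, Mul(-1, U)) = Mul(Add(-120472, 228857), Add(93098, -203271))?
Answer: Rational(-11847430377034489372, 992155645) ≈ -1.1941e+10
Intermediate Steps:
U = 11941100609 (U = Add(4, Mul(-1, Mul(Add(-120472, 228857), Add(93098, -203271)))) = Add(4, Mul(-1, Mul(108385, -110173))) = Add(4, Mul(-1, -11941100605)) = Add(4, 11941100605) = 11941100609)
P = Rational(-302201567, 992155645) (P = Add(Mul(-86576, Rational(1, 69314)), Mul(189263, Rational(1, 200395))) = Add(Rational(-6184, 4951), Rational(189263, 200395)) = Rational(-302201567, 992155645) ≈ -0.30459)
Add(P, Mul(-1, U)) = Add(Rational(-302201567, 992155645), Mul(-1, 11941100609)) = Add(Rational(-302201567, 992155645), -11941100609) = Rational(-11847430377034489372, 992155645)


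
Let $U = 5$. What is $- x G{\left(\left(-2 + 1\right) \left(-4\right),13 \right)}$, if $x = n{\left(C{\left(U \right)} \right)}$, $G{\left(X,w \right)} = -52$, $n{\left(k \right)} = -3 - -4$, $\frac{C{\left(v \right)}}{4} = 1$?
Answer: $52$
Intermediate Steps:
$C{\left(v \right)} = 4$ ($C{\left(v \right)} = 4 \cdot 1 = 4$)
$n{\left(k \right)} = 1$ ($n{\left(k \right)} = -3 + 4 = 1$)
$x = 1$
$- x G{\left(\left(-2 + 1\right) \left(-4\right),13 \right)} = \left(-1\right) 1 \left(-52\right) = \left(-1\right) \left(-52\right) = 52$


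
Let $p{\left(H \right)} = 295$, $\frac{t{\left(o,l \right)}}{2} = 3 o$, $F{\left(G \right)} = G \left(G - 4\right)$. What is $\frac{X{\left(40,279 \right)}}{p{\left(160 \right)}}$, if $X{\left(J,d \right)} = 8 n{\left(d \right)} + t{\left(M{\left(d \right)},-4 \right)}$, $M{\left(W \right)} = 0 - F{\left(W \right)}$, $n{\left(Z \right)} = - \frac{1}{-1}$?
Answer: $- \frac{460342}{295} \approx -1560.5$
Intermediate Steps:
$F{\left(G \right)} = G \left(-4 + G\right)$
$n{\left(Z \right)} = 1$ ($n{\left(Z \right)} = \left(-1\right) \left(-1\right) = 1$)
$M{\left(W \right)} = - W \left(-4 + W\right)$ ($M{\left(W \right)} = 0 - W \left(-4 + W\right) = - W \left(-4 + W\right)$)
$t{\left(o,l \right)} = 6 o$ ($t{\left(o,l \right)} = 2 \cdot 3 o = 6 o$)
$X{\left(J,d \right)} = 8 + 6 d \left(4 - d\right)$ ($X{\left(J,d \right)} = 8 \cdot 1 + 6 d \left(4 - d\right) = 8 + 6 d \left(4 - d\right)$)
$\frac{X{\left(40,279 \right)}}{p{\left(160 \right)}} = \frac{8 - 1674 \left(-4 + 279\right)}{295} = \left(8 - 1674 \cdot 275\right) \frac{1}{295} = \left(8 - 460350\right) \frac{1}{295} = \left(-460342\right) \frac{1}{295} = - \frac{460342}{295}$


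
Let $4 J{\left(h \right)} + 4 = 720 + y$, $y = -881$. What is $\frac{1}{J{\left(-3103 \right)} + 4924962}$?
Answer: $\frac{4}{19699683} \approx 2.0305 \cdot 10^{-7}$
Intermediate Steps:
$J{\left(h \right)} = - \frac{165}{4}$ ($J{\left(h \right)} = -1 + \frac{720 - 881}{4} = -1 + \frac{1}{4} \left(-161\right) = -1 - \frac{161}{4} = - \frac{165}{4}$)
$\frac{1}{J{\left(-3103 \right)} + 4924962} = \frac{1}{- \frac{165}{4} + 4924962} = \frac{1}{\frac{19699683}{4}} = \frac{4}{19699683}$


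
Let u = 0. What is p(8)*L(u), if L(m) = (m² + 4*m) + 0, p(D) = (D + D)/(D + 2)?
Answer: 0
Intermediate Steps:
p(D) = 2*D/(2 + D) (p(D) = (2*D)/(2 + D) = 2*D/(2 + D))
L(m) = m² + 4*m
p(8)*L(u) = (2*8/(2 + 8))*(0*(4 + 0)) = (2*8/10)*(0*4) = (2*8*(⅒))*0 = (8/5)*0 = 0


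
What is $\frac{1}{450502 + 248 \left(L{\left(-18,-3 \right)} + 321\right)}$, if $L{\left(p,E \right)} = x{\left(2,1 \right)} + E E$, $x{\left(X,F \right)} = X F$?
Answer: $\frac{1}{532838} \approx 1.8767 \cdot 10^{-6}$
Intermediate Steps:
$x{\left(X,F \right)} = F X$
$L{\left(p,E \right)} = 2 + E^{2}$ ($L{\left(p,E \right)} = 1 \cdot 2 + E E = 2 + E^{2}$)
$\frac{1}{450502 + 248 \left(L{\left(-18,-3 \right)} + 321\right)} = \frac{1}{450502 + 248 \left(\left(2 + \left(-3\right)^{2}\right) + 321\right)} = \frac{1}{450502 + 248 \left(\left(2 + 9\right) + 321\right)} = \frac{1}{450502 + 248 \left(11 + 321\right)} = \frac{1}{450502 + 248 \cdot 332} = \frac{1}{450502 + 82336} = \frac{1}{532838}$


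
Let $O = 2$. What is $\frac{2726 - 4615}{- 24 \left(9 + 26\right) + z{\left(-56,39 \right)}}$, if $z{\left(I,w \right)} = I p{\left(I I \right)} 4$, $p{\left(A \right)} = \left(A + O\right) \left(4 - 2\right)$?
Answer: $\frac{1889}{1406664} \approx 0.0013429$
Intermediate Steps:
$p{\left(A \right)} = 4 + 2 A$ ($p{\left(A \right)} = \left(A + 2\right) \left(4 - 2\right) = \left(2 + A\right) 2 = 4 + 2 A$)
$z{\left(I,w \right)} = 4 I \left(4 + 2 I^{2}\right)$ ($z{\left(I,w \right)} = I \left(4 + 2 I I\right) 4 = I \left(4 + 2 I^{2}\right) 4 = 4 I \left(4 + 2 I^{2}\right)$)
$\frac{2726 - 4615}{- 24 \left(9 + 26\right) + z{\left(-56,39 \right)}} = \frac{2726 - 4615}{- 24 \left(9 + 26\right) + 8 \left(-56\right) \left(2 + \left(-56\right)^{2}\right)} = - \frac{1889}{\left(-24\right) 35 + 8 \left(-56\right) \left(2 + 3136\right)} = - \frac{1889}{-840 + 8 \left(-56\right) 3138} = - \frac{1889}{-840 - 1405824} = - \frac{1889}{-1406664} = \left(-1889\right) \left(- \frac{1}{1406664}\right) = \frac{1889}{1406664}$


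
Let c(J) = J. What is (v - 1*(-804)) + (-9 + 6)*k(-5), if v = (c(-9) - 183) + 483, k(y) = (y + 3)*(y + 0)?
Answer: 1065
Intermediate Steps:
k(y) = y*(3 + y) (k(y) = (3 + y)*y = y*(3 + y))
v = 291 (v = (-9 - 183) + 483 = -192 + 483 = 291)
(v - 1*(-804)) + (-9 + 6)*k(-5) = (291 - 1*(-804)) + (-9 + 6)*(-5*(3 - 5)) = (291 + 804) - (-15)*(-2) = 1095 - 3*10 = 1095 - 30 = 1065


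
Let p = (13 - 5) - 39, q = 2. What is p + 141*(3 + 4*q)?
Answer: 1520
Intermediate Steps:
p = -31 (p = 8 - 39 = -31)
p + 141*(3 + 4*q) = -31 + 141*(3 + 4*2) = -31 + 141*(3 + 8) = -31 + 141*11 = -31 + 1551 = 1520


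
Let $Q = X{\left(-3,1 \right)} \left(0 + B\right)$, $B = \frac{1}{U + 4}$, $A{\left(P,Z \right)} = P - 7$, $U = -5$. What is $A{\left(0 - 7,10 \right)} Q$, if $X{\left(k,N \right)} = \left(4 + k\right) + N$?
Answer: $28$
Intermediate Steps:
$A{\left(P,Z \right)} = -7 + P$ ($A{\left(P,Z \right)} = P - 7 = -7 + P$)
$X{\left(k,N \right)} = 4 + N + k$
$B = -1$ ($B = \frac{1}{-5 + 4} = \frac{1}{-1} = -1$)
$Q = -2$ ($Q = \left(4 + 1 - 3\right) \left(0 - 1\right) = 2 \left(-1\right) = -2$)
$A{\left(0 - 7,10 \right)} Q = \left(-7 + \left(0 - 7\right)\right) \left(-2\right) = \left(-7 - 7\right) \left(-2\right) = \left(-14\right) \left(-2\right) = 28$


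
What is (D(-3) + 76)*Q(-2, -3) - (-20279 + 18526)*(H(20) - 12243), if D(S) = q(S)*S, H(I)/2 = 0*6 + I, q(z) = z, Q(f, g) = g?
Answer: -21392114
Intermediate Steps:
H(I) = 2*I (H(I) = 2*(0*6 + I) = 2*(0 + I) = 2*I)
D(S) = S**2 (D(S) = S*S = S**2)
(D(-3) + 76)*Q(-2, -3) - (-20279 + 18526)*(H(20) - 12243) = ((-3)**2 + 76)*(-3) - (-20279 + 18526)*(2*20 - 12243) = (9 + 76)*(-3) - (-1753)*(40 - 12243) = 85*(-3) - (-1753)*(-12203) = -255 - 1*21391859 = -255 - 21391859 = -21392114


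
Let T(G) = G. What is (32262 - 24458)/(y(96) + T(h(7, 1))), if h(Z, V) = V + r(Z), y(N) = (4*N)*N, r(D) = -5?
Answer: 1951/9215 ≈ 0.21172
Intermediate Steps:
y(N) = 4*N²
h(Z, V) = -5 + V (h(Z, V) = V - 5 = -5 + V)
(32262 - 24458)/(y(96) + T(h(7, 1))) = (32262 - 24458)/(4*96² + (-5 + 1)) = 7804/(4*9216 - 4) = 7804/(36864 - 4) = 7804/36860 = 7804*(1/36860) = 1951/9215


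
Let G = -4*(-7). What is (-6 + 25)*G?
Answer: 532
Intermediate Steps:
G = 28
(-6 + 25)*G = (-6 + 25)*28 = 19*28 = 532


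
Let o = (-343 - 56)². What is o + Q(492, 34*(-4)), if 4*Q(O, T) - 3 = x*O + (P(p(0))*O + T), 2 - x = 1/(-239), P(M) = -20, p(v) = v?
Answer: 150048277/956 ≈ 1.5695e+5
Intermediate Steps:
x = 479/239 (x = 2 - 1/(-239) = 2 - 1*(-1/239) = 2 + 1/239 = 479/239 ≈ 2.0042)
Q(O, T) = ¾ - 4301*O/956 + T/4 (Q(O, T) = ¾ + (479*O/239 + (-20*O + T))/4 = ¾ + (479*O/239 + (T - 20*O))/4 = ¾ + (T - 4301*O/239)/4 = ¾ + (-4301*O/956 + T/4) = ¾ - 4301*O/956 + T/4)
o = 159201 (o = (-399)² = 159201)
o + Q(492, 34*(-4)) = 159201 + (¾ - 4301/956*492 + (34*(-4))/4) = 159201 + (¾ - 529023/239 + (¼)*(-136)) = 159201 + (¾ - 529023/239 - 34) = 159201 - 2147879/956 = 150048277/956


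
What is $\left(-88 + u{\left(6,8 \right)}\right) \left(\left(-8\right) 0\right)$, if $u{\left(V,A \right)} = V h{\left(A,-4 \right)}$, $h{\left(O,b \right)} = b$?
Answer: $0$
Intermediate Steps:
$u{\left(V,A \right)} = - 4 V$ ($u{\left(V,A \right)} = V \left(-4\right) = - 4 V$)
$\left(-88 + u{\left(6,8 \right)}\right) \left(\left(-8\right) 0\right) = \left(-88 - 24\right) \left(\left(-8\right) 0\right) = \left(-88 - 24\right) 0 = \left(-112\right) 0 = 0$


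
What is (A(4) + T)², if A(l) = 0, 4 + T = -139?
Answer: 20449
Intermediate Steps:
T = -143 (T = -4 - 139 = -143)
(A(4) + T)² = (0 - 143)² = (-143)² = 20449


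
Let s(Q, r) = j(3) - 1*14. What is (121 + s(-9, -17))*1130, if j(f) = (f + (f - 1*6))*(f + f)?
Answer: 120910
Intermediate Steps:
j(f) = 2*f*(-6 + 2*f) (j(f) = (f + (f - 6))*(2*f) = (f + (-6 + f))*(2*f) = (-6 + 2*f)*(2*f) = 2*f*(-6 + 2*f))
s(Q, r) = -14 (s(Q, r) = 4*3*(-3 + 3) - 1*14 = 4*3*0 - 14 = 0 - 14 = -14)
(121 + s(-9, -17))*1130 = (121 - 14)*1130 = 107*1130 = 120910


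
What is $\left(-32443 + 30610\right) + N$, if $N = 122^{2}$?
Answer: $13051$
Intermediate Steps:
$N = 14884$
$\left(-32443 + 30610\right) + N = \left(-32443 + 30610\right) + 14884 = -1833 + 14884 = 13051$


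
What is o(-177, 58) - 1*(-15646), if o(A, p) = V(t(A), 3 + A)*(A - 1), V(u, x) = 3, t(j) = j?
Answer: 15112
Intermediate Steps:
o(A, p) = -3 + 3*A (o(A, p) = 3*(A - 1) = 3*(-1 + A) = -3 + 3*A)
o(-177, 58) - 1*(-15646) = (-3 + 3*(-177)) - 1*(-15646) = (-3 - 531) + 15646 = -534 + 15646 = 15112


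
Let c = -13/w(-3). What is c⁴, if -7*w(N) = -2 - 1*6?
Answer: 68574961/4096 ≈ 16742.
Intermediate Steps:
w(N) = 8/7 (w(N) = -(-2 - 1*6)/7 = -(-2 - 6)/7 = -⅐*(-8) = 8/7)
c = -91/8 (c = -13/8/7 = -13*7/8 = -91/8 ≈ -11.375)
c⁴ = (-91/8)⁴ = 68574961/4096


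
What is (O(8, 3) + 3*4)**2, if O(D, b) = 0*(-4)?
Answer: 144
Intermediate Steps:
O(D, b) = 0
(O(8, 3) + 3*4)**2 = (0 + 3*4)**2 = (0 + 12)**2 = 12**2 = 144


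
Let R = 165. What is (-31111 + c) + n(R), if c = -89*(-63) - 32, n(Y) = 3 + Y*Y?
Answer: 1692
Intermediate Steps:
n(Y) = 3 + Y²
c = 5575 (c = 5607 - 32 = 5575)
(-31111 + c) + n(R) = (-31111 + 5575) + (3 + 165²) = -25536 + (3 + 27225) = -25536 + 27228 = 1692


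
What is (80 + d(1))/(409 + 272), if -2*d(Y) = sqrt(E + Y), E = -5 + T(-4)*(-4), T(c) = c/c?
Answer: 80/681 - I*sqrt(2)/681 ≈ 0.11747 - 0.0020767*I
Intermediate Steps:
T(c) = 1
E = -9 (E = -5 + 1*(-4) = -5 - 4 = -9)
d(Y) = -sqrt(-9 + Y)/2
(80 + d(1))/(409 + 272) = (80 - sqrt(-9 + 1)/2)/(409 + 272) = (80 - I*sqrt(2))/681 = (80 - I*sqrt(2))*(1/681) = 80/681 - I*sqrt(2)/681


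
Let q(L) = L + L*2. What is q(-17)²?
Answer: 2601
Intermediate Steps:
q(L) = 3*L (q(L) = L + 2*L = 3*L)
q(-17)² = (3*(-17))² = (-51)² = 2601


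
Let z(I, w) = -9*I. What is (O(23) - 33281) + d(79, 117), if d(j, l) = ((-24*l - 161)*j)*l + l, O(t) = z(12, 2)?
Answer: -27475739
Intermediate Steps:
O(t) = -108 (O(t) = -9*12 = -108)
d(j, l) = l + j*l*(-161 - 24*l) (d(j, l) = ((-161 - 24*l)*j)*l + l = (j*(-161 - 24*l))*l + l = j*l*(-161 - 24*l) + l = l + j*l*(-161 - 24*l))
(O(23) - 33281) + d(79, 117) = (-108 - 33281) + 117*(1 - 161*79 - 24*79*117) = -33389 + 117*(1 - 12719 - 221832) = -33389 + 117*(-234550) = -33389 - 27442350 = -27475739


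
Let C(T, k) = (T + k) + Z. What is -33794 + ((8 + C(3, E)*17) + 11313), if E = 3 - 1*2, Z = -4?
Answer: -22473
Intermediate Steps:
E = 1 (E = 3 - 2 = 1)
C(T, k) = -4 + T + k (C(T, k) = (T + k) - 4 = -4 + T + k)
-33794 + ((8 + C(3, E)*17) + 11313) = -33794 + ((8 + (-4 + 3 + 1)*17) + 11313) = -33794 + ((8 + 0*17) + 11313) = -33794 + ((8 + 0) + 11313) = -33794 + (8 + 11313) = -33794 + 11321 = -22473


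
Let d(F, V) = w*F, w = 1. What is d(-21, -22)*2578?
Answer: -54138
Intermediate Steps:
d(F, V) = F (d(F, V) = 1*F = F)
d(-21, -22)*2578 = -21*2578 = -54138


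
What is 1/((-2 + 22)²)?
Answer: 1/400 ≈ 0.0025000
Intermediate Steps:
1/((-2 + 22)²) = 1/(20²) = 1/400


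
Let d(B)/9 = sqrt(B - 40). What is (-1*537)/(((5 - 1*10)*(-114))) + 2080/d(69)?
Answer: -179/190 + 2080*sqrt(29)/261 ≈ 41.974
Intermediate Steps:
d(B) = 9*sqrt(-40 + B) (d(B) = 9*sqrt(B - 40) = 9*sqrt(-40 + B))
(-1*537)/(((5 - 1*10)*(-114))) + 2080/d(69) = (-1*537)/(((5 - 1*10)*(-114))) + 2080/((9*sqrt(-40 + 69))) = -537*(-1/(114*(5 - 10))) + 2080/((9*sqrt(29))) = -537/((-5*(-114))) + 2080*(sqrt(29)/261) = -537/570 + 2080*sqrt(29)/261 = -537*1/570 + 2080*sqrt(29)/261 = -179/190 + 2080*sqrt(29)/261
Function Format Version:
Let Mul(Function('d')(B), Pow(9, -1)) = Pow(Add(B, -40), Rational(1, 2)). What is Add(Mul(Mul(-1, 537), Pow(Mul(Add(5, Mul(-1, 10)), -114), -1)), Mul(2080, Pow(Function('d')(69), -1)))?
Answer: Add(Rational(-179, 190), Mul(Rational(2080, 261), Pow(29, Rational(1, 2)))) ≈ 41.974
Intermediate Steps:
Function('d')(B) = Mul(9, Pow(Add(-40, B), Rational(1, 2))) (Function('d')(B) = Mul(9, Pow(Add(B, -40), Rational(1, 2))) = Mul(9, Pow(Add(-40, B), Rational(1, 2))))
Add(Mul(Mul(-1, 537), Pow(Mul(Add(5, Mul(-1, 10)), -114), -1)), Mul(2080, Pow(Function('d')(69), -1))) = Add(Mul(Mul(-1, 537), Pow(Mul(Add(5, Mul(-1, 10)), -114), -1)), Mul(2080, Pow(Mul(9, Pow(Add(-40, 69), Rational(1, 2))), -1))) = Add(Mul(-537, Pow(Mul(Add(5, -10), -114), -1)), Mul(2080, Pow(Mul(9, Pow(29, Rational(1, 2))), -1))) = Add(Mul(-537, Pow(Mul(-5, -114), -1)), Mul(2080, Mul(Rational(1, 261), Pow(29, Rational(1, 2))))) = Add(Mul(-537, Pow(570, -1)), Mul(Rational(2080, 261), Pow(29, Rational(1, 2)))) = Add(Mul(-537, Rational(1, 570)), Mul(Rational(2080, 261), Pow(29, Rational(1, 2)))) = Add(Rational(-179, 190), Mul(Rational(2080, 261), Pow(29, Rational(1, 2))))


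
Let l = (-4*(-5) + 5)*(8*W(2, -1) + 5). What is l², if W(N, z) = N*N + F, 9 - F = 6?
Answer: 2325625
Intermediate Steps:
F = 3 (F = 9 - 1*6 = 9 - 6 = 3)
W(N, z) = 3 + N² (W(N, z) = N*N + 3 = N² + 3 = 3 + N²)
l = 1525 (l = (-4*(-5) + 5)*(8*(3 + 2²) + 5) = (20 + 5)*(8*(3 + 4) + 5) = 25*(8*7 + 5) = 25*(56 + 5) = 25*61 = 1525)
l² = 1525² = 2325625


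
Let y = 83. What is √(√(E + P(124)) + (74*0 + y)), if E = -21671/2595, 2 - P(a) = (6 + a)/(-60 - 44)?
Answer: √(2235696300 + 5190*I*√137402655)/5190 ≈ 9.1113 + 0.12394*I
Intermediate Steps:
P(a) = 107/52 + a/104 (P(a) = 2 - (6 + a)/(-60 - 44) = 2 - (6 + a)/(-104) = 2 - (6 + a)*(-1)/104 = 2 - (-3/52 - a/104) = 2 + (3/52 + a/104) = 107/52 + a/104)
E = -21671/2595 (E = -21671*1/2595 = -21671/2595 ≈ -8.3511)
√(√(E + P(124)) + (74*0 + y)) = √(√(-21671/2595 + (107/52 + (1/104)*124)) + (74*0 + 83)) = √(√(-21671/2595 + (107/52 + 31/26)) + (0 + 83)) = √(√(-21671/2595 + 13/4) + 83) = √(√(-52949/10380) + 83) = √(I*√137402655/5190 + 83) = √(83 + I*√137402655/5190)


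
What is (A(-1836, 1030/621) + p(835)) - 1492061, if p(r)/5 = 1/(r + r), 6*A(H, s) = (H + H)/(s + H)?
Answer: -283840730902315/190234042 ≈ -1.4921e+6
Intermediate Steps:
A(H, s) = H/(3*(H + s)) (A(H, s) = ((H + H)/(s + H))/6 = ((2*H)/(H + s))/6 = (2*H/(H + s))/6 = H/(3*(H + s)))
p(r) = 5/(2*r) (p(r) = 5/(r + r) = 5/((2*r)) = 5*(1/(2*r)) = 5/(2*r))
(A(-1836, 1030/621) + p(835)) - 1492061 = ((⅓)*(-1836)/(-1836 + 1030/621) + (5/2)/835) - 1492061 = ((⅓)*(-1836)/(-1836 + 1030*(1/621)) + (5/2)*(1/835)) - 1492061 = ((⅓)*(-1836)/(-1836 + 1030/621) + 1/334) - 1492061 = ((⅓)*(-1836)/(-1139126/621) + 1/334) - 1492061 = ((⅓)*(-1836)*(-621/1139126) + 1/334) - 1492061 = (190026/569563 + 1/334) - 1492061 = 64038247/190234042 - 1492061 = -283840730902315/190234042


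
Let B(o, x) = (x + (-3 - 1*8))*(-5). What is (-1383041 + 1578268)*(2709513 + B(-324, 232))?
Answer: 528754368616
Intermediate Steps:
B(o, x) = 55 - 5*x (B(o, x) = (x + (-3 - 8))*(-5) = (x - 11)*(-5) = (-11 + x)*(-5) = 55 - 5*x)
(-1383041 + 1578268)*(2709513 + B(-324, 232)) = (-1383041 + 1578268)*(2709513 + (55 - 5*232)) = 195227*(2709513 + (55 - 1160)) = 195227*(2709513 - 1105) = 195227*2708408 = 528754368616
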